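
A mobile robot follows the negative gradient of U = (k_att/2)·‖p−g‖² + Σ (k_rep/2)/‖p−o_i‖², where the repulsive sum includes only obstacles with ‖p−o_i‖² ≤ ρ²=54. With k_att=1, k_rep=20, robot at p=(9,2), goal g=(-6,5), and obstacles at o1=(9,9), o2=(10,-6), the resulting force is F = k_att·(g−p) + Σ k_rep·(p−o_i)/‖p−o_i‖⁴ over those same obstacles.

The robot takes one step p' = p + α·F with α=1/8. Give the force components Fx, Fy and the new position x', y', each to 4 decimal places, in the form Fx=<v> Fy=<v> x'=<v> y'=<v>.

Fx=-15.0000 Fy=2.9417 x'=7.1250 y'=2.3677

F_att = 1·(g−p) = 1·(-15,3) = (-15.0000,3.0000)
o1: d²=49 ≤ ρ²=54; F_rep = 20·(0,-7)/49² = (0.0000,-0.0583)
o2: d²=65 > ρ²=54 → inactive
F = F_att + ΣF_rep = (-15.0000,2.9417)
p' = p + 1/8·F = (7.1250,2.3677)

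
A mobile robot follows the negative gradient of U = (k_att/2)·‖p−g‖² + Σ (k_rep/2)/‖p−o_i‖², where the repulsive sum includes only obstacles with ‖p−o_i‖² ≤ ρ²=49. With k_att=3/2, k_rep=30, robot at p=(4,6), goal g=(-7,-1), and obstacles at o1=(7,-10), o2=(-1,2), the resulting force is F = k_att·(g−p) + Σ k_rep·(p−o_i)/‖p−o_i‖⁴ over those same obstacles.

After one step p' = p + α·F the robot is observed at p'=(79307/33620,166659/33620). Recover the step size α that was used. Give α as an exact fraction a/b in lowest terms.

F_att = 3/2·(g−p) = 3/2·(-11,-7) = (-16.5000,-10.5000)
o1: d²=265 > ρ²=49 → inactive
o2: d²=41 ≤ ρ²=49; F_rep = 30·(5,4)/41² = (0.0892,0.0714)
F = F_att + ΣF_rep = (-16.4108,-10.4286)
Δp = p'−p = (-1.6411,-1.0429); α = Δx/Fx = (-55173/33620) / (-55173/3362) = 1/10
check: Δy/Fy = (-35061/33620) / (-35061/3362) = 1/10 ✓

α = 1/10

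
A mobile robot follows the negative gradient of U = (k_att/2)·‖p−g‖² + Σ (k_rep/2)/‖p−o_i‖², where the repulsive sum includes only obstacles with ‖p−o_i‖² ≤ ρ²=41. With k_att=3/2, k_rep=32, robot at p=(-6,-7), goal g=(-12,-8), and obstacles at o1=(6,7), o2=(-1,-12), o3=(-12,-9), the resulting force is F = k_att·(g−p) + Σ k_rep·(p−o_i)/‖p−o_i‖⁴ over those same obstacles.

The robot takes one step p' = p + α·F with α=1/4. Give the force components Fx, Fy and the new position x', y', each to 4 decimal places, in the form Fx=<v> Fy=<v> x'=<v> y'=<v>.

Fx=-8.8800 Fy=-1.4600 x'=-8.2200 y'=-7.3650

F_att = 3/2·(g−p) = 3/2·(-6,-1) = (-9.0000,-1.5000)
o1: d²=340 > ρ²=41 → inactive
o2: d²=50 > ρ²=41 → inactive
o3: d²=40 ≤ ρ²=41; F_rep = 32·(6,2)/40² = (0.1200,0.0400)
F = F_att + ΣF_rep = (-8.8800,-1.4600)
p' = p + 1/4·F = (-8.2200,-7.3650)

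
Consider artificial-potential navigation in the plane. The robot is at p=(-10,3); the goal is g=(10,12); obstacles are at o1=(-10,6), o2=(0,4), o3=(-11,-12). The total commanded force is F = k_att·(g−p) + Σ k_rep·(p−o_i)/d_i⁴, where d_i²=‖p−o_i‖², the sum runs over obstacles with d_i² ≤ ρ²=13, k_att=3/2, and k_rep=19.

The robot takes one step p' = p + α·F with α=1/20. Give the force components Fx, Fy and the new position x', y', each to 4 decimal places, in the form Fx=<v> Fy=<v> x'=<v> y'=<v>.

Fx=30.0000 Fy=12.7963 x'=-8.5000 y'=3.6398

F_att = 3/2·(g−p) = 3/2·(20,9) = (30.0000,13.5000)
o1: d²=9 ≤ ρ²=13; F_rep = 19·(0,-3)/9² = (0.0000,-0.7037)
o2: d²=101 > ρ²=13 → inactive
o3: d²=226 > ρ²=13 → inactive
F = F_att + ΣF_rep = (30.0000,12.7963)
p' = p + 1/20·F = (-8.5000,3.6398)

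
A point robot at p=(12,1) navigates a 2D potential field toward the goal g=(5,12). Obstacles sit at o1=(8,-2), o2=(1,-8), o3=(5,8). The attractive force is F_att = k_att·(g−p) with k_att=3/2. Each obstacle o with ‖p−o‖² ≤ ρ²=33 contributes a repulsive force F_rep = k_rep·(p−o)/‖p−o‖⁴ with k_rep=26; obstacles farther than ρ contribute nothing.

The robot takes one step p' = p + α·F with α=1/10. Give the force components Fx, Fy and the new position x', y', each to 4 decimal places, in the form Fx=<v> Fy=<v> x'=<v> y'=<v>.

Fx=-10.3336 Fy=16.6248 x'=10.9666 y'=2.6625

F_att = 3/2·(g−p) = 3/2·(-7,11) = (-10.5000,16.5000)
o1: d²=25 ≤ ρ²=33; F_rep = 26·(4,3)/25² = (0.1664,0.1248)
o2: d²=202 > ρ²=33 → inactive
o3: d²=98 > ρ²=33 → inactive
F = F_att + ΣF_rep = (-10.3336,16.6248)
p' = p + 1/10·F = (10.9666,2.6625)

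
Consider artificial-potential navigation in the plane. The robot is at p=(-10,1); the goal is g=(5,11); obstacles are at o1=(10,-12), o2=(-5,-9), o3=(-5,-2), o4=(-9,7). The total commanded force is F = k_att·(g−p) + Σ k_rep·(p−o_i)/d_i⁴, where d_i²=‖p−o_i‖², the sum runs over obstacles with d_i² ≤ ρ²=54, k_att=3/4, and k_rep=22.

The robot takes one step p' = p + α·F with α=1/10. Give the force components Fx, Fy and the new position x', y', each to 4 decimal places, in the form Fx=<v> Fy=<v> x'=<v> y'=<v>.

Fx=11.1388 Fy=7.4607 x'=-8.8861 y'=1.7461

F_att = 3/4·(g−p) = 3/4·(15,10) = (11.2500,7.5000)
o1: d²=569 > ρ²=54 → inactive
o2: d²=125 > ρ²=54 → inactive
o3: d²=34 ≤ ρ²=54; F_rep = 22·(-5,3)/34² = (-0.0952,0.0571)
o4: d²=37 ≤ ρ²=54; F_rep = 22·(-1,-6)/37² = (-0.0161,-0.0964)
F = F_att + ΣF_rep = (11.1388,7.4607)
p' = p + 1/10·F = (-8.8861,1.7461)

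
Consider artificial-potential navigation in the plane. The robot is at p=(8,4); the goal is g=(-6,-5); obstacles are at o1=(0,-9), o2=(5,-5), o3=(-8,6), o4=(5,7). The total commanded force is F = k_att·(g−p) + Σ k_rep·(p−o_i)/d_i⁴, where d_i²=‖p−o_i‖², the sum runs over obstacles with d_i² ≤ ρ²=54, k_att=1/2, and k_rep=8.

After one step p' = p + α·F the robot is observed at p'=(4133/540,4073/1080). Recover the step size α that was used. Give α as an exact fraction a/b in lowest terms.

α = 1/20

F_att = 1/2·(g−p) = 1/2·(-14,-9) = (-7.0000,-4.5000)
o1: d²=233 > ρ²=54 → inactive
o2: d²=90 > ρ²=54 → inactive
o3: d²=260 > ρ²=54 → inactive
o4: d²=18 ≤ ρ²=54; F_rep = 8·(3,-3)/18² = (0.0741,-0.0741)
F = F_att + ΣF_rep = (-6.9259,-4.5741)
Δp = p'−p = (-0.3463,-0.2287); α = Δx/Fx = (-187/540) / (-187/27) = 1/20
check: Δy/Fy = (-247/1080) / (-247/54) = 1/20 ✓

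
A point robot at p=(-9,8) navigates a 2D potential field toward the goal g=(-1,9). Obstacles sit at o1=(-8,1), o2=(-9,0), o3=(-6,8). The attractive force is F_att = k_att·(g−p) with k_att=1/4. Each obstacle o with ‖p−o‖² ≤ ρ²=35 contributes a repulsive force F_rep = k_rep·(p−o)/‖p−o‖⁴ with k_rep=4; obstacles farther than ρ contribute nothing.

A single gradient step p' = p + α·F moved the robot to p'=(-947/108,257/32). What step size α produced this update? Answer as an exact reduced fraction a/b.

F_att = 1/4·(g−p) = 1/4·(8,1) = (2.0000,0.2500)
o1: d²=50 > ρ²=35 → inactive
o2: d²=64 > ρ²=35 → inactive
o3: d²=9 ≤ ρ²=35; F_rep = 4·(-3,0)/9² = (-0.1481,0.0000)
F = F_att + ΣF_rep = (1.8519,0.2500)
Δp = p'−p = (0.2315,0.0312); α = Δx/Fx = (25/108) / (50/27) = 1/8
check: Δy/Fy = (1/32) / (1/4) = 1/8 ✓

α = 1/8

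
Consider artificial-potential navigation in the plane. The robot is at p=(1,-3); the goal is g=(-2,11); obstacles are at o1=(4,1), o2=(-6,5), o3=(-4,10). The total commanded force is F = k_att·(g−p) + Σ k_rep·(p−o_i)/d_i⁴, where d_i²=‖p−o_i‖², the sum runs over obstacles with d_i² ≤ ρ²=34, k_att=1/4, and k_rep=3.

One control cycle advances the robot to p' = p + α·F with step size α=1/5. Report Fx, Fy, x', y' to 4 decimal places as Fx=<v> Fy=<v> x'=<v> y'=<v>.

Fx=-0.7644 Fy=3.4808 x'=0.8471 y'=-2.3038

F_att = 1/4·(g−p) = 1/4·(-3,14) = (-0.7500,3.5000)
o1: d²=25 ≤ ρ²=34; F_rep = 3·(-3,-4)/25² = (-0.0144,-0.0192)
o2: d²=113 > ρ²=34 → inactive
o3: d²=194 > ρ²=34 → inactive
F = F_att + ΣF_rep = (-0.7644,3.4808)
p' = p + 1/5·F = (0.8471,-2.3038)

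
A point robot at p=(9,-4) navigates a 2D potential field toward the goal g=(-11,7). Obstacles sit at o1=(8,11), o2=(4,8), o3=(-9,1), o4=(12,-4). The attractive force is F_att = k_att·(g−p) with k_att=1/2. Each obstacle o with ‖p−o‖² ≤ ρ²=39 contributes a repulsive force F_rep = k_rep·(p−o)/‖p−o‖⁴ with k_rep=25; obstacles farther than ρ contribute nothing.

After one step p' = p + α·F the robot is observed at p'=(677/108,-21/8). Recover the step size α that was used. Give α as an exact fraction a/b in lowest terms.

α = 1/4

F_att = 1/2·(g−p) = 1/2·(-20,11) = (-10.0000,5.5000)
o1: d²=226 > ρ²=39 → inactive
o2: d²=169 > ρ²=39 → inactive
o3: d²=349 > ρ²=39 → inactive
o4: d²=9 ≤ ρ²=39; F_rep = 25·(-3,0)/9² = (-0.9259,0.0000)
F = F_att + ΣF_rep = (-10.9259,5.5000)
Δp = p'−p = (-2.7315,1.3750); α = Δx/Fx = (-295/108) / (-295/27) = 1/4
check: Δy/Fy = (11/8) / (11/2) = 1/4 ✓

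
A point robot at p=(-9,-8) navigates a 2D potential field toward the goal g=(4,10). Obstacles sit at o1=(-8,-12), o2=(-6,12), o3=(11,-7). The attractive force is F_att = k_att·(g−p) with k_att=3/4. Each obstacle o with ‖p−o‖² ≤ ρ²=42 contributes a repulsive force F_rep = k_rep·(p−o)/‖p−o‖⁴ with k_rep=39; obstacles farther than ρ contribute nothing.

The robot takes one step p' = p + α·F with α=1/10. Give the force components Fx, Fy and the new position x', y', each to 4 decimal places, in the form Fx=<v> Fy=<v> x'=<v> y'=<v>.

Fx=9.6151 Fy=14.0398 x'=-8.0385 y'=-6.5960

F_att = 3/4·(g−p) = 3/4·(13,18) = (9.7500,13.5000)
o1: d²=17 ≤ ρ²=42; F_rep = 39·(-1,4)/17² = (-0.1349,0.5398)
o2: d²=409 > ρ²=42 → inactive
o3: d²=401 > ρ²=42 → inactive
F = F_att + ΣF_rep = (9.6151,14.0398)
p' = p + 1/10·F = (-8.0385,-6.5960)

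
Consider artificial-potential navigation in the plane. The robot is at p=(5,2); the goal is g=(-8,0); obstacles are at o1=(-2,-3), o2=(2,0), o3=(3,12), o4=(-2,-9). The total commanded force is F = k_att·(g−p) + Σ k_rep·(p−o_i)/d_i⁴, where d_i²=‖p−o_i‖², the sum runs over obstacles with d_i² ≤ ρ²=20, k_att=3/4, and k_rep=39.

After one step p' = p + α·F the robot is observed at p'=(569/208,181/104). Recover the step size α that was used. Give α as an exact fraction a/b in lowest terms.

F_att = 3/4·(g−p) = 3/4·(-13,-2) = (-9.7500,-1.5000)
o1: d²=74 > ρ²=20 → inactive
o2: d²=13 ≤ ρ²=20; F_rep = 39·(3,2)/13² = (0.6923,0.4615)
o3: d²=104 > ρ²=20 → inactive
o4: d²=170 > ρ²=20 → inactive
F = F_att + ΣF_rep = (-9.0577,-1.0385)
Δp = p'−p = (-2.2644,-0.2596); α = Δx/Fx = (-471/208) / (-471/52) = 1/4
check: Δy/Fy = (-27/104) / (-27/26) = 1/4 ✓

α = 1/4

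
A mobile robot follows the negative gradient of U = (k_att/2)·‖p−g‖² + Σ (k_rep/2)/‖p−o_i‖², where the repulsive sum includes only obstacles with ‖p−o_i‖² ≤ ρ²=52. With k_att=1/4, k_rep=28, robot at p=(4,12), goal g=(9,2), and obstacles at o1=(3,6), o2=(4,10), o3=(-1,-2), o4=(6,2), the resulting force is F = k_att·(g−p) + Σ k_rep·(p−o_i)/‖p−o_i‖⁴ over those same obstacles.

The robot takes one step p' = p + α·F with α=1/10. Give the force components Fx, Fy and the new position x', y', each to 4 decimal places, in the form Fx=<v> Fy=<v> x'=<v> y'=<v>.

Fx=1.2705 Fy=1.1227 x'=4.1270 y'=12.1123

F_att = 1/4·(g−p) = 1/4·(5,-10) = (1.2500,-2.5000)
o1: d²=37 ≤ ρ²=52; F_rep = 28·(1,6)/37² = (0.0205,0.1227)
o2: d²=4 ≤ ρ²=52; F_rep = 28·(0,2)/4² = (0.0000,3.5000)
o3: d²=221 > ρ²=52 → inactive
o4: d²=104 > ρ²=52 → inactive
F = F_att + ΣF_rep = (1.2705,1.1227)
p' = p + 1/10·F = (4.1270,12.1123)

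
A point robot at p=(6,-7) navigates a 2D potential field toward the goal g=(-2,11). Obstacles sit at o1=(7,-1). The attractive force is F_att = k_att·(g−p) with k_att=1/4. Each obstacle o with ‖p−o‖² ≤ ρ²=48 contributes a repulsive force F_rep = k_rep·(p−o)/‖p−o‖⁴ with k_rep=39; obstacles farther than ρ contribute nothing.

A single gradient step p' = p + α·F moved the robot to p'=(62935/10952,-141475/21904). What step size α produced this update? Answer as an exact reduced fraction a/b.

F_att = 1/4·(g−p) = 1/4·(-8,18) = (-2.0000,4.5000)
o1: d²=37 ≤ ρ²=48; F_rep = 39·(-1,-6)/37² = (-0.0285,-0.1709)
F = F_att + ΣF_rep = (-2.0285,4.3291)
Δp = p'−p = (-0.2536,0.5411); α = Δx/Fx = (-2777/10952) / (-2777/1369) = 1/8
check: Δy/Fy = (11853/21904) / (11853/2738) = 1/8 ✓

α = 1/8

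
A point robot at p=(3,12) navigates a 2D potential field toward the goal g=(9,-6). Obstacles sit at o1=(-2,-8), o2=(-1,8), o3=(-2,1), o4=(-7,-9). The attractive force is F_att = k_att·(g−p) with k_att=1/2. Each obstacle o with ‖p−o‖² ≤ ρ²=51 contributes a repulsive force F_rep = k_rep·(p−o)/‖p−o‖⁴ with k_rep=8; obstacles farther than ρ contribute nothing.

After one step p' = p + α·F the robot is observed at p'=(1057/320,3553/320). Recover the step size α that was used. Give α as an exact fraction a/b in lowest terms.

F_att = 1/2·(g−p) = 1/2·(6,-18) = (3.0000,-9.0000)
o1: d²=425 > ρ²=51 → inactive
o2: d²=32 ≤ ρ²=51; F_rep = 8·(4,4)/32² = (0.0312,0.0312)
o3: d²=146 > ρ²=51 → inactive
o4: d²=541 > ρ²=51 → inactive
F = F_att + ΣF_rep = (3.0312,-8.9688)
Δp = p'−p = (0.3031,-0.8969); α = Δx/Fx = (97/320) / (97/32) = 1/10
check: Δy/Fy = (-287/320) / (-287/32) = 1/10 ✓

α = 1/10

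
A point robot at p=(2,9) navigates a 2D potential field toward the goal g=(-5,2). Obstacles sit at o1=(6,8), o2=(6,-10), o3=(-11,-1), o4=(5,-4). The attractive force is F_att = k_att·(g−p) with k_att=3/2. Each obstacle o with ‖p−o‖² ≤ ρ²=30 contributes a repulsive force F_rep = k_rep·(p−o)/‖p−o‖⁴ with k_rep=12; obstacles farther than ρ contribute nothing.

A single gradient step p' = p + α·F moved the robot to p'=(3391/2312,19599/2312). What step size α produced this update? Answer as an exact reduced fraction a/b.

F_att = 3/2·(g−p) = 3/2·(-7,-7) = (-10.5000,-10.5000)
o1: d²=17 ≤ ρ²=30; F_rep = 12·(-4,1)/17² = (-0.1661,0.0415)
o2: d²=377 > ρ²=30 → inactive
o3: d²=269 > ρ²=30 → inactive
o4: d²=178 > ρ²=30 → inactive
F = F_att + ΣF_rep = (-10.6661,-10.4585)
Δp = p'−p = (-0.5333,-0.5229); α = Δx/Fx = (-1233/2312) / (-6165/578) = 1/20
check: Δy/Fy = (-1209/2312) / (-6045/578) = 1/20 ✓

α = 1/20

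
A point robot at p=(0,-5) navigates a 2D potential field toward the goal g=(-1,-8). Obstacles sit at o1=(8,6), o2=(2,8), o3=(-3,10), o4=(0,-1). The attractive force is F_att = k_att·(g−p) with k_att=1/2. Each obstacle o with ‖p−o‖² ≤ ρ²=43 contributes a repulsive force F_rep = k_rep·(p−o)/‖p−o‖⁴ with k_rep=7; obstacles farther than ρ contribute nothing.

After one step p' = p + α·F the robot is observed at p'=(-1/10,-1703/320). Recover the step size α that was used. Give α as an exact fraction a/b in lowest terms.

F_att = 1/2·(g−p) = 1/2·(-1,-3) = (-0.5000,-1.5000)
o1: d²=185 > ρ²=43 → inactive
o2: d²=173 > ρ²=43 → inactive
o3: d²=234 > ρ²=43 → inactive
o4: d²=16 ≤ ρ²=43; F_rep = 7·(0,-4)/16² = (0.0000,-0.1094)
F = F_att + ΣF_rep = (-0.5000,-1.6094)
Δp = p'−p = (-0.1000,-0.3219); α = Δx/Fx = (-1/10) / (-1/2) = 1/5
check: Δy/Fy = (-103/320) / (-103/64) = 1/5 ✓

α = 1/5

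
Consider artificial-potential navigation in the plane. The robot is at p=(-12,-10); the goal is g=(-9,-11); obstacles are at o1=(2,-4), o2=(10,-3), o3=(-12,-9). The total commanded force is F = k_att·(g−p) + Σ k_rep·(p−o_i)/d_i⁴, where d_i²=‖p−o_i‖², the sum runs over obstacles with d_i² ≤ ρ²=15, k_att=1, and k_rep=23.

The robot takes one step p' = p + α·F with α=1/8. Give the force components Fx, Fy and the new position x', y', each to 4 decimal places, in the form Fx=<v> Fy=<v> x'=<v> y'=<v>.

Fx=3.0000 Fy=-24.0000 x'=-11.6250 y'=-13.0000

F_att = 1·(g−p) = 1·(3,-1) = (3.0000,-1.0000)
o1: d²=232 > ρ²=15 → inactive
o2: d²=533 > ρ²=15 → inactive
o3: d²=1 ≤ ρ²=15; F_rep = 23·(0,-1)/1² = (0.0000,-23.0000)
F = F_att + ΣF_rep = (3.0000,-24.0000)
p' = p + 1/8·F = (-11.6250,-13.0000)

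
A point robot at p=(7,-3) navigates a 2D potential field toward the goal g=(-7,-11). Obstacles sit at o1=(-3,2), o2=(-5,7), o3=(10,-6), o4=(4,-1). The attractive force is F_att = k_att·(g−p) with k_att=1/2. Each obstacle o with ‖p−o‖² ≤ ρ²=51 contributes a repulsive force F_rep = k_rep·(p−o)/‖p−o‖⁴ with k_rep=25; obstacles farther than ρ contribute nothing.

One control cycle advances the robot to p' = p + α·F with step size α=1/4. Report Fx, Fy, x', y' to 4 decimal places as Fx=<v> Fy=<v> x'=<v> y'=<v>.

Fx=-6.7877 Fy=-4.0644 x'=5.3031 y'=-4.0161

F_att = 1/2·(g−p) = 1/2·(-14,-8) = (-7.0000,-4.0000)
o1: d²=125 > ρ²=51 → inactive
o2: d²=244 > ρ²=51 → inactive
o3: d²=18 ≤ ρ²=51; F_rep = 25·(-3,3)/18² = (-0.2315,0.2315)
o4: d²=13 ≤ ρ²=51; F_rep = 25·(3,-2)/13² = (0.4438,-0.2959)
F = F_att + ΣF_rep = (-6.7877,-4.0644)
p' = p + 1/4·F = (5.3031,-4.0161)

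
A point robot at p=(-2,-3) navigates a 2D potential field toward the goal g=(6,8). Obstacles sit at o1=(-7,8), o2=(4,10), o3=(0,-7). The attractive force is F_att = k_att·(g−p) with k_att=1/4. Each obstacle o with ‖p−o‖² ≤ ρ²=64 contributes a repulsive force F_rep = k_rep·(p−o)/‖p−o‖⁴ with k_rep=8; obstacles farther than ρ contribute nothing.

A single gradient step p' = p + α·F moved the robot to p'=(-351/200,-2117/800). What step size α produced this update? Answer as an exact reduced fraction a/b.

F_att = 1/4·(g−p) = 1/4·(8,11) = (2.0000,2.7500)
o1: d²=146 > ρ²=64 → inactive
o2: d²=205 > ρ²=64 → inactive
o3: d²=20 ≤ ρ²=64; F_rep = 8·(-2,4)/20² = (-0.0400,0.0800)
F = F_att + ΣF_rep = (1.9600,2.8300)
Δp = p'−p = (0.2450,0.3538); α = Δx/Fx = (49/200) / (49/25) = 1/8
check: Δy/Fy = (283/800) / (283/100) = 1/8 ✓

α = 1/8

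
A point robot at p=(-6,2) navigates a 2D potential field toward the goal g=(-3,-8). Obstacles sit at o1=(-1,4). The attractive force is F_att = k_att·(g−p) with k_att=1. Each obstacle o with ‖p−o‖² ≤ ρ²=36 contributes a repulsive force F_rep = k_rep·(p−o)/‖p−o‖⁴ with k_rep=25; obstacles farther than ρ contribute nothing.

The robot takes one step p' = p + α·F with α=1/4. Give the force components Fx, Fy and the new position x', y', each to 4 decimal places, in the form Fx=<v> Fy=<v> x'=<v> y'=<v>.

F_att = 1·(g−p) = 1·(3,-10) = (3.0000,-10.0000)
o1: d²=29 ≤ ρ²=36; F_rep = 25·(-5,-2)/29² = (-0.1486,-0.0595)
F = F_att + ΣF_rep = (2.8514,-10.0595)
p' = p + 1/4·F = (-5.2872,-0.5149)

Fx=2.8514 Fy=-10.0595 x'=-5.2872 y'=-0.5149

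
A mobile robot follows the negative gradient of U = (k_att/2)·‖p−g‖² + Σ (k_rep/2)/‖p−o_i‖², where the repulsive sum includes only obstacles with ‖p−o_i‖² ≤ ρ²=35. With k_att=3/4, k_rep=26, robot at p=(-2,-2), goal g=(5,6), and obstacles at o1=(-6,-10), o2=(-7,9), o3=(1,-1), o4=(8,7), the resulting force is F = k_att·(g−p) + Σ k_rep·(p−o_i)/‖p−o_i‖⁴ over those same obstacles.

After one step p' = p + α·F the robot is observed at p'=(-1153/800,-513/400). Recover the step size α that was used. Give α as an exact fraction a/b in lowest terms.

α = 1/8

F_att = 3/4·(g−p) = 3/4·(7,8) = (5.2500,6.0000)
o1: d²=80 > ρ²=35 → inactive
o2: d²=146 > ρ²=35 → inactive
o3: d²=10 ≤ ρ²=35; F_rep = 26·(-3,-1)/10² = (-0.7800,-0.2600)
o4: d²=181 > ρ²=35 → inactive
F = F_att + ΣF_rep = (4.4700,5.7400)
Δp = p'−p = (0.5587,0.7175); α = Δx/Fx = (447/800) / (447/100) = 1/8
check: Δy/Fy = (287/400) / (287/50) = 1/8 ✓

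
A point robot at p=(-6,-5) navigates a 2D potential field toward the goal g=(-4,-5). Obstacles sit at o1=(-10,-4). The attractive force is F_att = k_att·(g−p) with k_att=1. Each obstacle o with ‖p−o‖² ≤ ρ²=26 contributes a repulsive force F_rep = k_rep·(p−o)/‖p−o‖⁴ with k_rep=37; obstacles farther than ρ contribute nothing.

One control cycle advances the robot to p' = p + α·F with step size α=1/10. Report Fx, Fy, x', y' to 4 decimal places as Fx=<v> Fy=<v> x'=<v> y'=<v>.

Fx=2.5121 Fy=-0.1280 x'=-5.7488 y'=-5.0128

F_att = 1·(g−p) = 1·(2,0) = (2.0000,0.0000)
o1: d²=17 ≤ ρ²=26; F_rep = 37·(4,-1)/17² = (0.5121,-0.1280)
F = F_att + ΣF_rep = (2.5121,-0.1280)
p' = p + 1/10·F = (-5.7488,-5.0128)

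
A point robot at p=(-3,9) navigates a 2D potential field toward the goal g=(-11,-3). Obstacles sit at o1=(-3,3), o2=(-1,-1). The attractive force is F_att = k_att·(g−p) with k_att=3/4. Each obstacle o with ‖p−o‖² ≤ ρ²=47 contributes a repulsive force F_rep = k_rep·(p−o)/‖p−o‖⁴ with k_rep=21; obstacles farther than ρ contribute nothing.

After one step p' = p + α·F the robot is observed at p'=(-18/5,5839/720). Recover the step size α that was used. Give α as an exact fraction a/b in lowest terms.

α = 1/10

F_att = 3/4·(g−p) = 3/4·(-8,-12) = (-6.0000,-9.0000)
o1: d²=36 ≤ ρ²=47; F_rep = 21·(0,6)/36² = (0.0000,0.0972)
o2: d²=104 > ρ²=47 → inactive
F = F_att + ΣF_rep = (-6.0000,-8.9028)
Δp = p'−p = (-0.6000,-0.8903); α = Δx/Fx = (-3/5) / (-6) = 1/10
check: Δy/Fy = (-641/720) / (-641/72) = 1/10 ✓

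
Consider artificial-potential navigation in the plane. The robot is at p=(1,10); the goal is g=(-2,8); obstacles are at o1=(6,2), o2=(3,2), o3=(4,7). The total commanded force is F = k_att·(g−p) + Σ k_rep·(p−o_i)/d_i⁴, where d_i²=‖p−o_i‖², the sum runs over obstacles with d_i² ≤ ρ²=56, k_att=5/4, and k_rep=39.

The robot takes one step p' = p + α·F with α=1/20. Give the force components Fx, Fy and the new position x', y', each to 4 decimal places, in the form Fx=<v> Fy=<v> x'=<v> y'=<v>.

Fx=-4.1111 Fy=-2.1389 x'=0.7944 y'=9.8931

F_att = 5/4·(g−p) = 5/4·(-3,-2) = (-3.7500,-2.5000)
o1: d²=89 > ρ²=56 → inactive
o2: d²=68 > ρ²=56 → inactive
o3: d²=18 ≤ ρ²=56; F_rep = 39·(-3,3)/18² = (-0.3611,0.3611)
F = F_att + ΣF_rep = (-4.1111,-2.1389)
p' = p + 1/20·F = (0.7944,9.8931)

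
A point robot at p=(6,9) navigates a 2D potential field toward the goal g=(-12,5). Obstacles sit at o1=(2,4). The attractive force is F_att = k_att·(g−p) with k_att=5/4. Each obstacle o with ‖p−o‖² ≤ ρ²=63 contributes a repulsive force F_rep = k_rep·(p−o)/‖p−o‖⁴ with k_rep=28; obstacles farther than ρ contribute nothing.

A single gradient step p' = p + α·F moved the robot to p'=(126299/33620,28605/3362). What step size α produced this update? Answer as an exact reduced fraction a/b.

F_att = 5/4·(g−p) = 5/4·(-18,-4) = (-22.5000,-5.0000)
o1: d²=41 ≤ ρ²=63; F_rep = 28·(4,5)/41² = (0.0666,0.0833)
F = F_att + ΣF_rep = (-22.4334,-4.9167)
Δp = p'−p = (-2.2433,-0.4917); α = Δx/Fx = (-75421/33620) / (-75421/3362) = 1/10
check: Δy/Fy = (-1653/3362) / (-8265/1681) = 1/10 ✓

α = 1/10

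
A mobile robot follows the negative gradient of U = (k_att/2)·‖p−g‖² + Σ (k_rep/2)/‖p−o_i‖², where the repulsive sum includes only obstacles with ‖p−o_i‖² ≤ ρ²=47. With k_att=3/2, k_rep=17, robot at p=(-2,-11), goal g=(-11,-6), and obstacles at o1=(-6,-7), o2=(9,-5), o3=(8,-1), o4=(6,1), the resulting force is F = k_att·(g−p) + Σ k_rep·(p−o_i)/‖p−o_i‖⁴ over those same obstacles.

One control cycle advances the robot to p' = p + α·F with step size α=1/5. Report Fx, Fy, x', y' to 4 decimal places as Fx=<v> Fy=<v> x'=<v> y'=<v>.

Fx=-13.4336 Fy=7.4336 x'=-4.6867 y'=-9.5133

F_att = 3/2·(g−p) = 3/2·(-9,5) = (-13.5000,7.5000)
o1: d²=32 ≤ ρ²=47; F_rep = 17·(4,-4)/32² = (0.0664,-0.0664)
o2: d²=157 > ρ²=47 → inactive
o3: d²=200 > ρ²=47 → inactive
o4: d²=208 > ρ²=47 → inactive
F = F_att + ΣF_rep = (-13.4336,7.4336)
p' = p + 1/5·F = (-4.6867,-9.5133)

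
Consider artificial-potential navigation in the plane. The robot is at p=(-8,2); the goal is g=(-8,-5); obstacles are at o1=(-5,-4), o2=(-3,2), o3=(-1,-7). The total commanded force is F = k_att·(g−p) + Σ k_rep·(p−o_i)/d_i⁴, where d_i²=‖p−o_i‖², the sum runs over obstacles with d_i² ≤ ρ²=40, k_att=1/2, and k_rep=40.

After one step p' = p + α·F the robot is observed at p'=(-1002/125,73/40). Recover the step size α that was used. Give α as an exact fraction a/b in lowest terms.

F_att = 1/2·(g−p) = 1/2·(0,-7) = (0.0000,-3.5000)
o1: d²=45 > ρ²=40 → inactive
o2: d²=25 ≤ ρ²=40; F_rep = 40·(-5,0)/25² = (-0.3200,0.0000)
o3: d²=130 > ρ²=40 → inactive
F = F_att + ΣF_rep = (-0.3200,-3.5000)
Δp = p'−p = (-0.0160,-0.1750); α = Δx/Fx = (-2/125) / (-8/25) = 1/20
check: Δy/Fy = (-7/40) / (-7/2) = 1/20 ✓

α = 1/20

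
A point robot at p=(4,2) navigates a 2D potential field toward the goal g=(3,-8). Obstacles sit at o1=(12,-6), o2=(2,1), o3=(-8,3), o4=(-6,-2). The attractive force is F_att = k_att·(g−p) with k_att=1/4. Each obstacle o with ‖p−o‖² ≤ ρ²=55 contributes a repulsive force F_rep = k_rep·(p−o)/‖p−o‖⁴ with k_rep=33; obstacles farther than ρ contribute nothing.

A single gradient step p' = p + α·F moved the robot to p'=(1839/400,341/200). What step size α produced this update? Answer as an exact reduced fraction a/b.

F_att = 1/4·(g−p) = 1/4·(-1,-10) = (-0.2500,-2.5000)
o1: d²=128 > ρ²=55 → inactive
o2: d²=5 ≤ ρ²=55; F_rep = 33·(2,1)/5² = (2.6400,1.3200)
o3: d²=145 > ρ²=55 → inactive
o4: d²=116 > ρ²=55 → inactive
F = F_att + ΣF_rep = (2.3900,-1.1800)
Δp = p'−p = (0.5975,-0.2950); α = Δx/Fx = (239/400) / (239/100) = 1/4
check: Δy/Fy = (-59/200) / (-59/50) = 1/4 ✓

α = 1/4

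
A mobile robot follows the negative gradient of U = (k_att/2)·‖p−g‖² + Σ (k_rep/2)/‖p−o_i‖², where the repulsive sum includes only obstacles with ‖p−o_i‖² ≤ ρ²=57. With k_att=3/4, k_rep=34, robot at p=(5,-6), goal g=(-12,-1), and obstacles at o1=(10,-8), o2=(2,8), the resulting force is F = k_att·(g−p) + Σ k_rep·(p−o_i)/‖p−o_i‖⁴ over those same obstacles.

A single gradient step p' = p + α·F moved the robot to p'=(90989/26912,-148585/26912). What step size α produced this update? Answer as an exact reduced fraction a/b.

α = 1/8

F_att = 3/4·(g−p) = 3/4·(-17,5) = (-12.7500,3.7500)
o1: d²=29 ≤ ρ²=57; F_rep = 34·(-5,2)/29² = (-0.2021,0.0809)
o2: d²=205 > ρ²=57 → inactive
F = F_att + ΣF_rep = (-12.9521,3.8309)
Δp = p'−p = (-1.6190,0.4789); α = Δx/Fx = (-43571/26912) / (-43571/3364) = 1/8
check: Δy/Fy = (12887/26912) / (12887/3364) = 1/8 ✓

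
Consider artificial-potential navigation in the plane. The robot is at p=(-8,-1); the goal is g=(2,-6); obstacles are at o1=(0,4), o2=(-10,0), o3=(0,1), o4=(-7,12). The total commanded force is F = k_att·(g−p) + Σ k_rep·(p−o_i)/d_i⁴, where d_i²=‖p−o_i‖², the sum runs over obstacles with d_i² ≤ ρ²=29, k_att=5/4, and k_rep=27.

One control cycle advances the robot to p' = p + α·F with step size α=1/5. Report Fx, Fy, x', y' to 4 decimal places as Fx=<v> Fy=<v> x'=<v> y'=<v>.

Fx=14.6600 Fy=-7.3300 x'=-5.0680 y'=-2.4660

F_att = 5/4·(g−p) = 5/4·(10,-5) = (12.5000,-6.2500)
o1: d²=89 > ρ²=29 → inactive
o2: d²=5 ≤ ρ²=29; F_rep = 27·(2,-1)/5² = (2.1600,-1.0800)
o3: d²=68 > ρ²=29 → inactive
o4: d²=170 > ρ²=29 → inactive
F = F_att + ΣF_rep = (14.6600,-7.3300)
p' = p + 1/5·F = (-5.0680,-2.4660)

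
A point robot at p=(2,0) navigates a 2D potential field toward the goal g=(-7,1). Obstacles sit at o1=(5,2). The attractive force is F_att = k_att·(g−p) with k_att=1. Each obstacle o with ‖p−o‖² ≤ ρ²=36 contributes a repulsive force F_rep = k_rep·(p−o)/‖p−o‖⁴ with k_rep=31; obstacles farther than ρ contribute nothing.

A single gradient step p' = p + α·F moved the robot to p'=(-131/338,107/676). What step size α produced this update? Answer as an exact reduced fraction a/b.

F_att = 1·(g−p) = 1·(-9,1) = (-9.0000,1.0000)
o1: d²=13 ≤ ρ²=36; F_rep = 31·(-3,-2)/13² = (-0.5503,-0.3669)
F = F_att + ΣF_rep = (-9.5503,0.6331)
Δp = p'−p = (-2.3876,0.1583); α = Δx/Fx = (-807/338) / (-1614/169) = 1/4
check: Δy/Fy = (107/676) / (107/169) = 1/4 ✓

α = 1/4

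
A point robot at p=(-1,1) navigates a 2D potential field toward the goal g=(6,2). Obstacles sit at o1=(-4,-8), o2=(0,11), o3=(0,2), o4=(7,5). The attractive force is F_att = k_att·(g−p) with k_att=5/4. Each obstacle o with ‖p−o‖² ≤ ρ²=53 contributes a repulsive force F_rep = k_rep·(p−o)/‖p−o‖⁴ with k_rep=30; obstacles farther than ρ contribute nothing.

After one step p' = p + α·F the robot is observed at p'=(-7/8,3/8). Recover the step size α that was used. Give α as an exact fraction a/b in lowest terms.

F_att = 5/4·(g−p) = 5/4·(7,1) = (8.7500,1.2500)
o1: d²=90 > ρ²=53 → inactive
o2: d²=101 > ρ²=53 → inactive
o3: d²=2 ≤ ρ²=53; F_rep = 30·(-1,-1)/2² = (-7.5000,-7.5000)
o4: d²=80 > ρ²=53 → inactive
F = F_att + ΣF_rep = (1.2500,-6.2500)
Δp = p'−p = (0.1250,-0.6250); α = Δx/Fx = (1/8) / (5/4) = 1/10
check: Δy/Fy = (-5/8) / (-25/4) = 1/10 ✓

α = 1/10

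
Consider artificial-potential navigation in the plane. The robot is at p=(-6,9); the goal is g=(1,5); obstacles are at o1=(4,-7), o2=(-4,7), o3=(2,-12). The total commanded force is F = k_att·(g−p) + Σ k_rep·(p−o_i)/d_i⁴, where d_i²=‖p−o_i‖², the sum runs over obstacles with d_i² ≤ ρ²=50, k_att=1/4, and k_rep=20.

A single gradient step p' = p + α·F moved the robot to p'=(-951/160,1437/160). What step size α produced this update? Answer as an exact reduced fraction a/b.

α = 1/20

F_att = 1/4·(g−p) = 1/4·(7,-4) = (1.7500,-1.0000)
o1: d²=356 > ρ²=50 → inactive
o2: d²=8 ≤ ρ²=50; F_rep = 20·(-2,2)/8² = (-0.6250,0.6250)
o3: d²=505 > ρ²=50 → inactive
F = F_att + ΣF_rep = (1.1250,-0.3750)
Δp = p'−p = (0.0563,-0.0187); α = Δx/Fx = (9/160) / (9/8) = 1/20
check: Δy/Fy = (-3/160) / (-3/8) = 1/20 ✓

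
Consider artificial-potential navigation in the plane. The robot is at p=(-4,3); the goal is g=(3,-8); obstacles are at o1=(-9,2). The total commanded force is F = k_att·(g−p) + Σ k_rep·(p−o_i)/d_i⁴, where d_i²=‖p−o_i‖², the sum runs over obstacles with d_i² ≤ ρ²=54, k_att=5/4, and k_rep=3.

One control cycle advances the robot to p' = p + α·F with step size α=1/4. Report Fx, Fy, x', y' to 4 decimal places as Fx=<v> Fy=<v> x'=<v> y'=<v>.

Fx=8.7722 Fy=-13.7456 x'=-1.8070 y'=-0.4364

F_att = 5/4·(g−p) = 5/4·(7,-11) = (8.7500,-13.7500)
o1: d²=26 ≤ ρ²=54; F_rep = 3·(5,1)/26² = (0.0222,0.0044)
F = F_att + ΣF_rep = (8.7722,-13.7456)
p' = p + 1/4·F = (-1.8070,-0.4364)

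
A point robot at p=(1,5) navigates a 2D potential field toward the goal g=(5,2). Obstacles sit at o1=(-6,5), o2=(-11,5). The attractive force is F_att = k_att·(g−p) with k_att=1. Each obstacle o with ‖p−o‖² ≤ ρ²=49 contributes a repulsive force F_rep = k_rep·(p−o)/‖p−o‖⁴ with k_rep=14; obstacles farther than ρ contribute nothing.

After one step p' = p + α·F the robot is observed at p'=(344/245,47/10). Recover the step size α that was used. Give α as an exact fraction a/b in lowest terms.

α = 1/10

F_att = 1·(g−p) = 1·(4,-3) = (4.0000,-3.0000)
o1: d²=49 ≤ ρ²=49; F_rep = 14·(7,0)/49² = (0.0408,0.0000)
o2: d²=144 > ρ²=49 → inactive
F = F_att + ΣF_rep = (4.0408,-3.0000)
Δp = p'−p = (0.4041,-0.3000); α = Δx/Fx = (99/245) / (198/49) = 1/10
check: Δy/Fy = (-3/10) / (-3) = 1/10 ✓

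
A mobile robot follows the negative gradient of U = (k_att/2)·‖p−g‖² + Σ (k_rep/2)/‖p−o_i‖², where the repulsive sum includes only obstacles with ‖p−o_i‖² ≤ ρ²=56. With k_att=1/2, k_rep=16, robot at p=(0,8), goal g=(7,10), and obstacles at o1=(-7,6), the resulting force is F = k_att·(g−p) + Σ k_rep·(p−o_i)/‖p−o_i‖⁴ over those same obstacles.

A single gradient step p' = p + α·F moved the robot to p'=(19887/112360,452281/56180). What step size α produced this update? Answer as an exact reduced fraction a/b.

F_att = 1/2·(g−p) = 1/2·(7,2) = (3.5000,1.0000)
o1: d²=53 ≤ ρ²=56; F_rep = 16·(7,2)/53² = (0.0399,0.0114)
F = F_att + ΣF_rep = (3.5399,1.0114)
Δp = p'−p = (0.1770,0.0506); α = Δx/Fx = (19887/112360) / (19887/5618) = 1/20
check: Δy/Fy = (2841/56180) / (2841/2809) = 1/20 ✓

α = 1/20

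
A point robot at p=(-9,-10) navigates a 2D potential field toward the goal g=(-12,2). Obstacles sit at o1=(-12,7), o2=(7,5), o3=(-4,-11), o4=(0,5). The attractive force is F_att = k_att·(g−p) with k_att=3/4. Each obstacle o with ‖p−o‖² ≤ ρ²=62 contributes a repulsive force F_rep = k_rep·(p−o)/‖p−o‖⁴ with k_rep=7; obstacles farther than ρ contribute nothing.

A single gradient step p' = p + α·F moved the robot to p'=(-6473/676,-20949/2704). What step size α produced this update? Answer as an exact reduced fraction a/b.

F_att = 3/4·(g−p) = 3/4·(-3,12) = (-2.2500,9.0000)
o1: d²=298 > ρ²=62 → inactive
o2: d²=481 > ρ²=62 → inactive
o3: d²=26 ≤ ρ²=62; F_rep = 7·(-5,1)/26² = (-0.0518,0.0104)
o4: d²=306 > ρ²=62 → inactive
F = F_att + ΣF_rep = (-2.3018,9.0104)
Δp = p'−p = (-0.5754,2.2526); α = Δx/Fx = (-389/676) / (-389/169) = 1/4
check: Δy/Fy = (6091/2704) / (6091/676) = 1/4 ✓

α = 1/4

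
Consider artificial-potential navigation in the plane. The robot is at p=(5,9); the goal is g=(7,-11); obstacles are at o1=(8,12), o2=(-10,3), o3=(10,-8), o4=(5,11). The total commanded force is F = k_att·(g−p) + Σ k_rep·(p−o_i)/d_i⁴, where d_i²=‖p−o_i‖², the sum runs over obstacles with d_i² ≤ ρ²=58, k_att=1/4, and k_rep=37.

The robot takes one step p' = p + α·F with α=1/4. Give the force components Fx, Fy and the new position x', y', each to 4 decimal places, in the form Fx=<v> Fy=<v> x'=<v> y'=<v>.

F_att = 1/4·(g−p) = 1/4·(2,-20) = (0.5000,-5.0000)
o1: d²=18 ≤ ρ²=58; F_rep = 37·(-3,-3)/18² = (-0.3426,-0.3426)
o2: d²=261 > ρ²=58 → inactive
o3: d²=314 > ρ²=58 → inactive
o4: d²=4 ≤ ρ²=58; F_rep = 37·(0,-2)/4² = (0.0000,-4.6250)
F = F_att + ΣF_rep = (0.1574,-9.9676)
p' = p + 1/4·F = (5.0394,6.5081)

Fx=0.1574 Fy=-9.9676 x'=5.0394 y'=6.5081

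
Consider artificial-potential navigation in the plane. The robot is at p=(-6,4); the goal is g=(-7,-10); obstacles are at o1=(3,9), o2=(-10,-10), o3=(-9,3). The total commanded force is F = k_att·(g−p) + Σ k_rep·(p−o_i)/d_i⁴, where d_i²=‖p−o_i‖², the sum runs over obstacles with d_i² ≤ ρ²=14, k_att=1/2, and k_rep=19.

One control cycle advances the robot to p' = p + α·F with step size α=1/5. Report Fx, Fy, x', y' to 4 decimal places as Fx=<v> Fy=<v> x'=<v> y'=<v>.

F_att = 1/2·(g−p) = 1/2·(-1,-14) = (-0.5000,-7.0000)
o1: d²=106 > ρ²=14 → inactive
o2: d²=212 > ρ²=14 → inactive
o3: d²=10 ≤ ρ²=14; F_rep = 19·(3,1)/10² = (0.5700,0.1900)
F = F_att + ΣF_rep = (0.0700,-6.8100)
p' = p + 1/5·F = (-5.9860,2.6380)

Fx=0.0700 Fy=-6.8100 x'=-5.9860 y'=2.6380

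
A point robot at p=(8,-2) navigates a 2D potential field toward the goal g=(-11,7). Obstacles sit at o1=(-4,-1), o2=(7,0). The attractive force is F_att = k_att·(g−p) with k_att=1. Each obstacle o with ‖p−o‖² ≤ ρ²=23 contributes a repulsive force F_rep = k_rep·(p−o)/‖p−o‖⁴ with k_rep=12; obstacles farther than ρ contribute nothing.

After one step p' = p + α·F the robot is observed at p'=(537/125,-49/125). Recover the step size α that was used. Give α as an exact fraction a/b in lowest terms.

α = 1/5

F_att = 1·(g−p) = 1·(-19,9) = (-19.0000,9.0000)
o1: d²=145 > ρ²=23 → inactive
o2: d²=5 ≤ ρ²=23; F_rep = 12·(1,-2)/5² = (0.4800,-0.9600)
F = F_att + ΣF_rep = (-18.5200,8.0400)
Δp = p'−p = (-3.7040,1.6080); α = Δx/Fx = (-463/125) / (-463/25) = 1/5
check: Δy/Fy = (201/125) / (201/25) = 1/5 ✓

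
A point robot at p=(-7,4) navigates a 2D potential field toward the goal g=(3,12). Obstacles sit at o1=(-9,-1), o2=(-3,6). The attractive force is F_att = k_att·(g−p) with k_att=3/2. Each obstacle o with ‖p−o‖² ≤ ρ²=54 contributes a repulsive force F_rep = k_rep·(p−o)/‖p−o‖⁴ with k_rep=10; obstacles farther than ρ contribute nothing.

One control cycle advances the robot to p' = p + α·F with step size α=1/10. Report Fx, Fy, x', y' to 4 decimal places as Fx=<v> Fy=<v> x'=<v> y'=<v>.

Fx=14.9238 Fy=12.0095 x'=-5.5076 y'=5.2009

F_att = 3/2·(g−p) = 3/2·(10,8) = (15.0000,12.0000)
o1: d²=29 ≤ ρ²=54; F_rep = 10·(2,5)/29² = (0.0238,0.0595)
o2: d²=20 ≤ ρ²=54; F_rep = 10·(-4,-2)/20² = (-0.1000,-0.0500)
F = F_att + ΣF_rep = (14.9238,12.0095)
p' = p + 1/10·F = (-5.5076,5.2009)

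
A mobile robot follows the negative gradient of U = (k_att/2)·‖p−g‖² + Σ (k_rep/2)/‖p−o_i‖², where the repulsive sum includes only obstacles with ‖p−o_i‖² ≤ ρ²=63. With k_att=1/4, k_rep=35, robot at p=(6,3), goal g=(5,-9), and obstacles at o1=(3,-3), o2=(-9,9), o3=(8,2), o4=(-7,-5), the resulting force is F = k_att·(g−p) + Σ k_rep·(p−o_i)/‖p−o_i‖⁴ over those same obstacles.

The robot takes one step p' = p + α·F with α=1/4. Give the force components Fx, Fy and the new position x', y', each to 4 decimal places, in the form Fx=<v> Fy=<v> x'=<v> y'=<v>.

Fx=-2.9981 Fy=-1.4963 x'=5.2505 y'=2.6259

F_att = 1/4·(g−p) = 1/4·(-1,-12) = (-0.2500,-3.0000)
o1: d²=45 ≤ ρ²=63; F_rep = 35·(3,6)/45² = (0.0519,0.1037)
o2: d²=261 > ρ²=63 → inactive
o3: d²=5 ≤ ρ²=63; F_rep = 35·(-2,1)/5² = (-2.8000,1.4000)
o4: d²=233 > ρ²=63 → inactive
F = F_att + ΣF_rep = (-2.9981,-1.4963)
p' = p + 1/4·F = (5.2505,2.6259)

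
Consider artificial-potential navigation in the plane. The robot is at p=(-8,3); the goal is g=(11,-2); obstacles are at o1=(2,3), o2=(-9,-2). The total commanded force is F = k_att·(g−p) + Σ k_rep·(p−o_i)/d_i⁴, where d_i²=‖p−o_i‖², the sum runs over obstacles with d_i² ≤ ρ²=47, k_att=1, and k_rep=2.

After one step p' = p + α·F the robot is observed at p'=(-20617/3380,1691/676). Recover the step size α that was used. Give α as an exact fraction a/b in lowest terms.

F_att = 1·(g−p) = 1·(19,-5) = (19.0000,-5.0000)
o1: d²=100 > ρ²=47 → inactive
o2: d²=26 ≤ ρ²=47; F_rep = 2·(1,5)/26² = (0.0030,0.0148)
F = F_att + ΣF_rep = (19.0030,-4.9852)
Δp = p'−p = (1.9003,-0.4985); α = Δx/Fx = (6423/3380) / (6423/338) = 1/10
check: Δy/Fy = (-337/676) / (-1685/338) = 1/10 ✓

α = 1/10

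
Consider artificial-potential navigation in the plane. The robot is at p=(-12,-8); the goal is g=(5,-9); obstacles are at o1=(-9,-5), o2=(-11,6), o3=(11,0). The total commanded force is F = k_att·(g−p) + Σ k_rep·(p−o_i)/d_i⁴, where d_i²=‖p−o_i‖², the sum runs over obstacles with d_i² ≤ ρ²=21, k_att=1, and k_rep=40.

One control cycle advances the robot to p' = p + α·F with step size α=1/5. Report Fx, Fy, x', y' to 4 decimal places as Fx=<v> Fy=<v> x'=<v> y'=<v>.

Fx=16.6296 Fy=-1.3704 x'=-8.6741 y'=-8.2741

F_att = 1·(g−p) = 1·(17,-1) = (17.0000,-1.0000)
o1: d²=18 ≤ ρ²=21; F_rep = 40·(-3,-3)/18² = (-0.3704,-0.3704)
o2: d²=197 > ρ²=21 → inactive
o3: d²=593 > ρ²=21 → inactive
F = F_att + ΣF_rep = (16.6296,-1.3704)
p' = p + 1/5·F = (-8.6741,-8.2741)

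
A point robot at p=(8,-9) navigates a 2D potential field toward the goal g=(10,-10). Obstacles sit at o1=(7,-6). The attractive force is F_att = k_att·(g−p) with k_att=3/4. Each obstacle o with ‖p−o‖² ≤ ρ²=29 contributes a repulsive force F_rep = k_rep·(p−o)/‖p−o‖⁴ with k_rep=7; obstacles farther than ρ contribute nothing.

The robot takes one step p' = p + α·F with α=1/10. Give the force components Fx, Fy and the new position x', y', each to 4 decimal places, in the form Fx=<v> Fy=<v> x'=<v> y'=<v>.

F_att = 3/4·(g−p) = 3/4·(2,-1) = (1.5000,-0.7500)
o1: d²=10 ≤ ρ²=29; F_rep = 7·(1,-3)/10² = (0.0700,-0.2100)
F = F_att + ΣF_rep = (1.5700,-0.9600)
p' = p + 1/10·F = (8.1570,-9.0960)

Fx=1.5700 Fy=-0.9600 x'=8.1570 y'=-9.0960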